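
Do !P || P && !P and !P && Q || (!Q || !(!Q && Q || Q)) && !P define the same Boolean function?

E1: !P || P && !P
    = !P   — complement / identity
E2: !P && Q || (!Q || !(!Q && Q || Q)) && !P
    = !P && Q || (!Q || !Q) && !P   — complement / identity
    = !P && Q || !Q && !P   — idempotence
    = !P   — distribution
Both reduce to !P, so they are equivalent.

Yes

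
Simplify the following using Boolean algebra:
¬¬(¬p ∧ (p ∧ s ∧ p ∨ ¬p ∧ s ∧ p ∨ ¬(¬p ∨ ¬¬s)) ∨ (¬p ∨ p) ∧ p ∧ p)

p

¬¬(¬p ∧ (p ∧ s ∧ p ∨ ¬p ∧ s ∧ p ∨ ¬(¬p ∨ ¬¬s)) ∨ (¬p ∨ p) ∧ p ∧ p)
= ¬¬(¬p ∧ (p ∧ s ∧ p ∨ ¬p ∧ s ∧ p ∨ p ∧ ¬s) ∨ (¬p ∨ p) ∧ p ∧ p)   [De Morgan]
= ¬¬(¬p ∧ (s ∧ p ∨ p ∧ ¬s) ∨ (¬p ∨ p) ∧ p ∧ p)   [distribution]
= ¬¬(¬p ∧ p ∨ (¬p ∨ p) ∧ p ∧ p)   [distribution]
= ¬¬(¬p ∧ p ∨ p ∧ p)   [complement / identity]
= ¬¬p   [distribution]
= p   [double negation]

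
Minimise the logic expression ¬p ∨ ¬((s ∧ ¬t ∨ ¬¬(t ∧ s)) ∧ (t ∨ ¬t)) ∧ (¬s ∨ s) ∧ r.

¬p ∨ ¬((s ∧ ¬t ∨ ¬¬(t ∧ s)) ∧ (t ∨ ¬t)) ∧ (¬s ∨ s) ∧ r
= ¬p ∨ ¬((s ∧ ¬t ∨ ¬¬(t ∧ s)) ∧ (t ∨ ¬t)) ∧ r   — complement / identity
= ¬p ∨ ¬(s ∧ ¬t ∨ ¬¬(t ∧ s)) ∧ r   — complement / identity
= ¬p ∨ ¬(s ∧ ¬t ∨ t ∧ s) ∧ r   — double negation
= ¬p ∨ ¬s ∧ r   — distribution

¬p ∨ ¬s ∧ r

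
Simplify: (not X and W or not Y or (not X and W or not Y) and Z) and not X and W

not X and W

(not X and W or not Y or (not X and W or not Y) and Z) and not X and W
= (not X and W or not Y) and not X and W   (absorption)
= not X and W   (absorption)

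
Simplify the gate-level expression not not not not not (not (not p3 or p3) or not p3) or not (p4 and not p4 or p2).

not not not not not (not (not p3 or p3) or not p3) or not (p4 and not p4 or p2)
= not not not not not (not (not p3 or p3) or not p3) or not p2   — complement / identity
= not not not not ((not p3 or p3) and p3) or not p2   — De Morgan
= not not ((not p3 or p3) and p3) or not p2   — double negation
= not not p3 or not p2   — complement / identity
= p3 or not p2   — double negation

p3 or not p2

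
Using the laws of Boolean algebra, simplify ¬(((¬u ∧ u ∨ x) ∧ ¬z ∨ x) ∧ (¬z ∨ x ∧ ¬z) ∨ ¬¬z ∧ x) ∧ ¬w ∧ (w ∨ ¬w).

¬(((¬u ∧ u ∨ x) ∧ ¬z ∨ x) ∧ (¬z ∨ x ∧ ¬z) ∨ ¬¬z ∧ x) ∧ ¬w ∧ (w ∨ ¬w)
= ¬((x ∧ ¬z ∨ x) ∧ (¬z ∨ x ∧ ¬z) ∨ ¬¬z ∧ x) ∧ ¬w ∧ (w ∨ ¬w)   (complement / identity)
= ¬((x ∧ ¬z ∨ x) ∧ (¬z ∨ x ∧ ¬z) ∨ z ∧ x) ∧ ¬w ∧ (w ∨ ¬w)   (double negation)
= ¬((x ∧ ¬z ∨ x) ∧ (¬z ∨ x ∧ ¬z) ∨ z ∧ x) ∧ ¬w   (complement / identity)
= ¬(x ∧ ¬z ∨ x ∧ ¬z ∨ z ∧ x) ∧ ¬w   (distribution)
= ¬(x ∧ ¬z ∨ z ∧ x) ∧ ¬w   (idempotence)
= ¬x ∧ ¬w   (distribution)

¬x ∧ ¬w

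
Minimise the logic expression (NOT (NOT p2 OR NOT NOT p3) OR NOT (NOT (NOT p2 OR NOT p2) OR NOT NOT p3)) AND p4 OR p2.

(NOT (NOT p2 OR NOT NOT p3) OR NOT (NOT (NOT p2 OR NOT p2) OR NOT NOT p3)) AND p4 OR p2
= (p2 AND NOT p3 OR NOT (NOT (NOT p2 OR NOT p2) OR NOT NOT p3)) AND p4 OR p2   — De Morgan
= (p2 AND NOT p3 OR NOT (NOT NOT p2 OR NOT NOT p3)) AND p4 OR p2   — idempotence
= (p2 AND NOT p3 OR NOT p2 AND NOT p3) AND p4 OR p2   — De Morgan
= NOT p3 AND p4 OR p2   — distribution

NOT p3 AND p4 OR p2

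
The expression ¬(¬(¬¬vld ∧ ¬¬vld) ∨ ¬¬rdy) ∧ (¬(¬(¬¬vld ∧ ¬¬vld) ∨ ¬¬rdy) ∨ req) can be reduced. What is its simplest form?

vld ∧ ¬rdy

¬(¬(¬¬vld ∧ ¬¬vld) ∨ ¬¬rdy) ∧ (¬(¬(¬¬vld ∧ ¬¬vld) ∨ ¬¬rdy) ∨ req)
= ¬(¬(¬¬vld ∧ ¬¬vld) ∨ ¬¬rdy)   — absorption
= ¬(¬¬¬vld ∨ ¬¬rdy)   — idempotence
= ¬¬vld ∧ ¬rdy   — De Morgan
= vld ∧ ¬rdy   — double negation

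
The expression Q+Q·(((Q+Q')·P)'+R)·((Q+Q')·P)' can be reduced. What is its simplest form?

Q+Q·(((Q+Q')·P)'+R)·((Q+Q')·P)'
= Q+Q·((Q+Q')·P)'   — absorption
= Q+Q·P'   — complement / identity
= Q   — absorption

Q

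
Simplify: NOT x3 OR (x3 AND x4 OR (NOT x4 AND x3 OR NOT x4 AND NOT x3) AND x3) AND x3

NOT x3 OR (x3 AND x4 OR (NOT x4 AND x3 OR NOT x4 AND NOT x3) AND x3) AND x3
= NOT x3 OR (x3 AND x4 OR NOT x4 AND x3) AND x3   — distribution
= NOT x3 OR x3 AND x3   — distribution
= NOT x3 OR x3   — idempotence
= TRUE   — complement

TRUE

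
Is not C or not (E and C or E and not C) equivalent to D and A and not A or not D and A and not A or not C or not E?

E1: not C or not (E and C or E and not C)
    = not C or not E
E2: D and A and not A or not D and A and not A or not C or not E
    = A and not A or not C or not E
    = not C or not E
Both reduce to not C or not E, so they are equivalent.

Yes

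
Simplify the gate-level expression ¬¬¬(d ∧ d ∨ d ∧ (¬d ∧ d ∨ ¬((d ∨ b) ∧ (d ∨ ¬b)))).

¬d

¬¬¬(d ∧ d ∨ d ∧ (¬d ∧ d ∨ ¬((d ∨ b) ∧ (d ∨ ¬b))))
= ¬¬¬(d ∧ d ∨ d ∧ (¬d ∧ d ∨ ¬(b ∧ ¬b ∨ d)))   (distribution)
= ¬¬¬(d ∧ d ∨ d ∧ (¬d ∧ d ∨ ¬d))   (complement / identity)
= ¬¬¬(d ∧ d ∨ d ∧ ¬d)   (complement / identity)
= ¬¬¬d   (distribution)
= ¬d   (double negation)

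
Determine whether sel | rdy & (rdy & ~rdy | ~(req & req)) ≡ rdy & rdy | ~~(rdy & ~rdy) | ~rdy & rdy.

E1: sel | rdy & (rdy & ~rdy | ~(req & req))
    = sel | rdy & (rdy & ~rdy | ~req)   — idempotence
    = sel | rdy & ~req   — complement / identity
E2: rdy & rdy | ~~(rdy & ~rdy) | ~rdy & rdy
    = rdy & rdy | ~~(rdy & ~rdy)   — complement / identity
    = rdy & rdy | rdy & ~rdy   — double negation
    = rdy   — distribution
These differ: at rdy=0, req=0, sel=1, E1 = 1 but E2 = 0.

No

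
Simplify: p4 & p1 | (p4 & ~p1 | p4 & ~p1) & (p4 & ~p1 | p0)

p4

p4 & p1 | (p4 & ~p1 | p4 & ~p1) & (p4 & ~p1 | p0)
= p4 & p1 | p4 & ~p1 & (p4 & ~p1 | p0)   (idempotence)
= p4 & p1 | p4 & ~p1   (absorption)
= p4   (distribution)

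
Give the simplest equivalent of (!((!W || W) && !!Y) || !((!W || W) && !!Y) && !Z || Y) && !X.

!X

(!((!W || W) && !!Y) || !((!W || W) && !!Y) && !Z || Y) && !X
= (!((!W || W) && !!Y) || Y) && !X
= (!!!Y || Y) && !X
= (!Y || Y) && !X
= !X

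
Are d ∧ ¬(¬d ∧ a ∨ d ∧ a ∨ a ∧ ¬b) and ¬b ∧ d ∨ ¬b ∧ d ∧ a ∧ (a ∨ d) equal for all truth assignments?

No

E1: d ∧ ¬(¬d ∧ a ∨ d ∧ a ∨ a ∧ ¬b)
    = d ∧ ¬(a ∨ a ∧ ¬b)   — distribution
    = d ∧ ¬a   — absorption
E2: ¬b ∧ d ∨ ¬b ∧ d ∧ a ∧ (a ∨ d)
    = ¬b ∧ d ∨ ¬b ∧ d ∧ a   — absorption
    = ¬b ∧ d   — absorption
These differ: at a=0, b=1, d=1, E1 = 1 but E2 = 0.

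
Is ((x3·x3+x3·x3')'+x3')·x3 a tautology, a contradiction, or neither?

((x3·x3+x3·x3')'+x3')·x3
= (x3'+x3')·x3
= x3'·x3
= 0

contradiction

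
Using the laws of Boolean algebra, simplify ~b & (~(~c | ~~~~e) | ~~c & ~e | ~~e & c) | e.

~b & c | e

~b & (~(~c | ~~~~e) | ~~c & ~e | ~~e & c) | e
= ~b & (~(~c | ~~~~e) | ~~c & ~e | e & c) | e   (double negation)
= ~b & (~(~c | ~~~~e) | c & ~e | e & c) | e   (double negation)
= ~b & (~(~c | ~~e) | c & ~e | e & c) | e   (double negation)
= ~b & (c & ~e | c & ~e | e & c) | e   (De Morgan)
= ~b & (c & ~e | e & c) | e   (idempotence)
= ~b & c | e   (distribution)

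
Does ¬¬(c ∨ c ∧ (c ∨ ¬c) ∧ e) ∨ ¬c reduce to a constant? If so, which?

yes, True

¬¬(c ∨ c ∧ (c ∨ ¬c) ∧ e) ∨ ¬c
= c ∨ c ∧ (c ∨ ¬c) ∧ e ∨ ¬c   — double negation
= c ∨ c ∧ e ∨ ¬c   — complement / identity
= c ∨ ¬c   — absorption
= True   — complement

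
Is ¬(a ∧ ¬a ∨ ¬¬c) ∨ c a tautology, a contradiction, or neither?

tautology

¬(a ∧ ¬a ∨ ¬¬c) ∨ c
= ¬¬¬c ∨ c   [complement / identity]
= ¬c ∨ c   [double negation]
= True   [complement]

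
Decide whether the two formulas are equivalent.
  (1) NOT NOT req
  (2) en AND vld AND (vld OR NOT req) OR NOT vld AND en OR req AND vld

No

E1: NOT NOT req
    = req   (double negation)
E2: en AND vld AND (vld OR NOT req) OR NOT vld AND en OR req AND vld
    = en AND vld OR NOT vld AND en OR req AND vld   (absorption)
    = en OR req AND vld   (distribution)
These differ: at en=0, req=1, vld=0, E1 = 1 but E2 = 0.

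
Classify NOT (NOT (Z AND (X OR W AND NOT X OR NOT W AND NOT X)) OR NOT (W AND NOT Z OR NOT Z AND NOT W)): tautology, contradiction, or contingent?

contradiction

NOT (NOT (Z AND (X OR W AND NOT X OR NOT W AND NOT X)) OR NOT (W AND NOT Z OR NOT Z AND NOT W))
= NOT (NOT (Z AND (X OR W AND NOT X OR NOT W AND NOT X)) OR NOT NOT Z)
= NOT (NOT (Z AND (X OR NOT X)) OR NOT NOT Z)
= Z AND (X OR NOT X) AND NOT Z
= Z AND NOT Z
= FALSE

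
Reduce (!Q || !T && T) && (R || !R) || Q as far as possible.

true

(!Q || !T && T) && (R || !R) || Q
= !Q || !T && T || Q   [complement / identity]
= !Q || Q   [complement / identity]
= true   [complement]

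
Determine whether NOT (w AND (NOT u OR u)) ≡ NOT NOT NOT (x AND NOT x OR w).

Yes

E1: NOT (w AND (NOT u OR u))
    = NOT w
E2: NOT NOT NOT (x AND NOT x OR w)
    = NOT NOT NOT w
    = NOT w
Both reduce to NOT w, so they are equivalent.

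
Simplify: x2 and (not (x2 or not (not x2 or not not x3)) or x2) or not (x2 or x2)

x2 and (not (x2 or not (not x2 or not not x3)) or x2) or not (x2 or x2)
= x2 and (not (x2 or x2 and not x3) or x2) or not (x2 or x2)   — De Morgan
= x2 and (not x2 or x2) or not (x2 or x2)   — absorption
= x2 and (not x2 or x2) or not x2   — idempotence
= x2 or not x2   — complement / identity
= True   — complement

True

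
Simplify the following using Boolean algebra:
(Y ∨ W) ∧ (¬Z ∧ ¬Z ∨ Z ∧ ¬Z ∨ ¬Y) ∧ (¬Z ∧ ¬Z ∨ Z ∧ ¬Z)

(Y ∨ W) ∧ (¬Z ∧ ¬Z ∨ Z ∧ ¬Z ∨ ¬Y) ∧ (¬Z ∧ ¬Z ∨ Z ∧ ¬Z)
= (Y ∨ W) ∧ (¬Z ∧ ¬Z ∨ Z ∧ ¬Z)   [absorption]
= (Y ∨ W) ∧ ¬Z   [distribution]

(Y ∨ W) ∧ ¬Z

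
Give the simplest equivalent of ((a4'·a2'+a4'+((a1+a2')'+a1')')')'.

a4'+a1

((a4'·a2'+a4'+((a1+a2')'+a1')')')'
= ((a4'·a2'+a4'+(a1+a2')·a1)')'   (De Morgan)
= ((a4'+(a1+a2')·a1)')'   (absorption)
= a4'+(a1+a2')·a1   (double negation)
= a4'+a1   (absorption)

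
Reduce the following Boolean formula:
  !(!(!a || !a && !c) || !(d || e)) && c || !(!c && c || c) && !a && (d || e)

!(!(!a || !a && !c) || !(d || e)) && c || !(!c && c || c) && !a && (d || e)
= !(!!a || !(d || e)) && c || !(!c && c || c) && !a && (d || e)   (absorption)
= !(!!a || !(d || e)) && c || !c && !a && (d || e)   (complement / identity)
= !a && (d || e) && c || !c && !a && (d || e)   (De Morgan)
= !a && (d || e)   (distribution)

!a && (d || e)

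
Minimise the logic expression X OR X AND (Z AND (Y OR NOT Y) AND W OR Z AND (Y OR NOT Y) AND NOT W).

X

X OR X AND (Z AND (Y OR NOT Y) AND W OR Z AND (Y OR NOT Y) AND NOT W)
= X OR X AND Z AND (Y OR NOT Y)
= X OR X AND Z
= X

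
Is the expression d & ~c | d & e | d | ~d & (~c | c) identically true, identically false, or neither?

d & ~c | d & e | d | ~d & (~c | c)
= d & ~c | d & e | d | ~d   [complement / identity]
= d & ~c | d | ~d   [absorption]
= d | ~d   [absorption]
= 1   [complement]

identically true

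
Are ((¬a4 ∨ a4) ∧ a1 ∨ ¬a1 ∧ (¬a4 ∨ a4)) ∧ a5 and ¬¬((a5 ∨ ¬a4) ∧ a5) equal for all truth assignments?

Yes

E1: ((¬a4 ∨ a4) ∧ a1 ∨ ¬a1 ∧ (¬a4 ∨ a4)) ∧ a5
    = (¬a4 ∨ a4) ∧ a5   [distribution]
    = a5   [complement / identity]
E2: ¬¬((a5 ∨ ¬a4) ∧ a5)
    = ¬¬a5   [absorption]
    = a5   [double negation]
Both reduce to a5, so they are equivalent.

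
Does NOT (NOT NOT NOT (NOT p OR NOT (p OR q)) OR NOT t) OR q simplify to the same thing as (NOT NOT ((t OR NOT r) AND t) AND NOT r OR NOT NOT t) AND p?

E1: NOT (NOT NOT NOT (NOT p OR NOT (p OR q)) OR NOT t) OR q
    = NOT (NOT NOT (p AND (p OR q)) OR NOT t) OR q   (De Morgan)
    = NOT (NOT NOT p OR NOT t) OR q   (absorption)
    = NOT p AND t OR q   (De Morgan)
E2: (NOT NOT ((t OR NOT r) AND t) AND NOT r OR NOT NOT t) AND p
    = (NOT NOT t AND NOT r OR NOT NOT t) AND p   (absorption)
    = NOT NOT t AND p   (absorption)
    = t AND p   (double negation)
These differ: at p=0, q=1, r=0, t=1, E1 = 1 but E2 = 0.

No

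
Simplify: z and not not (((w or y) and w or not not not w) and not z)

False

z and not not (((w or y) and w or not not not w) and not z)
= z and not not (((w or y) and w or not w) and not z)   [double negation]
= z and not not ((w or not w) and not z)   [absorption]
= z and not not not z   [complement / identity]
= z and not z   [double negation]
= False   [complement]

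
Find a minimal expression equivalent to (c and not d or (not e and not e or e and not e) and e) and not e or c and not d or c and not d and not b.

(c and not d or (not e and not e or e and not e) and e) and not e or c and not d or c and not d and not b
= (c and not d or not e and e) and not e or c and not d or c and not d and not b   [distribution]
= (c and not d or not e and e) and not e or c and not d   [absorption]
= c and not d and not e or c and not d   [complement / identity]
= c and not d   [absorption]

c and not d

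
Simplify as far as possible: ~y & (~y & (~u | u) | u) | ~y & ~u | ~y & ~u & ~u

~y

~y & (~y & (~u | u) | u) | ~y & ~u | ~y & ~u & ~u
= ~y & (~y | u) | ~y & ~u | ~y & ~u & ~u   (complement / identity)
= ~y & (~y | u) | ~y & ~u   (absorption)
= ~y | ~y & ~u   (absorption)
= ~y   (absorption)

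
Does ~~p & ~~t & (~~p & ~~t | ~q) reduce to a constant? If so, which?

no

~~p & ~~t & (~~p & ~~t | ~q)
= ~~p & ~~t
= p & ~~t
= p & t
This depends on p, t, so it is not a constant.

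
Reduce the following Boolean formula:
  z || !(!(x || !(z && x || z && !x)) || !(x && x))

z || !(!(x || !(z && x || z && !x)) || !(x && x))
= z || !(!(x || !z) || !(x && x))   (distribution)
= z || (x || !z) && x && x   (De Morgan)
= z || (x || !z) && x   (idempotence)
= z || x   (absorption)

z || x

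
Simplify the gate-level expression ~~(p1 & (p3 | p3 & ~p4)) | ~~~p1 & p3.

~~(p1 & (p3 | p3 & ~p4)) | ~~~p1 & p3
= ~~(p1 & p3) | ~~~p1 & p3   (absorption)
= p1 & p3 | ~~~p1 & p3   (double negation)
= p1 & p3 | ~p1 & p3   (double negation)
= p3   (distribution)

p3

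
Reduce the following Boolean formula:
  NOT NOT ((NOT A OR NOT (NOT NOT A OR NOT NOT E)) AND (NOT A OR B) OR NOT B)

NOT A OR NOT B

NOT NOT ((NOT A OR NOT (NOT NOT A OR NOT NOT E)) AND (NOT A OR B) OR NOT B)
= (NOT A OR NOT (NOT NOT A OR NOT NOT E)) AND (NOT A OR B) OR NOT B
= (NOT A OR NOT A AND NOT E) AND (NOT A OR B) OR NOT B
= NOT A AND (NOT A OR B) OR NOT B
= NOT A OR NOT B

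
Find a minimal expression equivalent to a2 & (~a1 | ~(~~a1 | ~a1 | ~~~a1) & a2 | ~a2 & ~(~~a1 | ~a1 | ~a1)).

a2 & ~a1

a2 & (~a1 | ~(~~a1 | ~a1 | ~~~a1) & a2 | ~a2 & ~(~~a1 | ~a1 | ~a1))
= a2 & (~a1 | ~(~~a1 | ~a1 | ~a1) & a2 | ~a2 & ~(~~a1 | ~a1 | ~a1))   [double negation]
= a2 & (~a1 | ~(~~a1 | ~a1 | ~a1))   [distribution]
= a2 & (~a1 | ~(~~a1 | ~a1))   [idempotence]
= a2 & (~a1 | ~a1 & a1)   [De Morgan]
= a2 & ~a1   [complement / identity]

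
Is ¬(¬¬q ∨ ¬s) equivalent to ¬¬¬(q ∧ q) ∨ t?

E1: ¬(¬¬q ∨ ¬s)
    = ¬q ∧ s   [De Morgan]
E2: ¬¬¬(q ∧ q) ∨ t
    = ¬¬¬q ∨ t   [idempotence]
    = ¬q ∨ t   [double negation]
These differ: at q=0, s=0, t=1, E1 = 0 but E2 = 1.

No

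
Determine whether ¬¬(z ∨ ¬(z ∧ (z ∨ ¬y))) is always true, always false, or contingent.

always true

¬¬(z ∨ ¬(z ∧ (z ∨ ¬y)))
= ¬¬(z ∨ ¬z)   [absorption]
= z ∨ ¬z   [double negation]
= True   [complement]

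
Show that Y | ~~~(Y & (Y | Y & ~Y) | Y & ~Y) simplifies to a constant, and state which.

1

Y | ~~~(Y & (Y | Y & ~Y) | Y & ~Y)
= Y | ~~~(Y & Y | Y & ~Y)   [complement / identity]
= Y | ~(Y & Y | Y & ~Y)   [double negation]
= Y | ~Y   [distribution]
= 1   [complement]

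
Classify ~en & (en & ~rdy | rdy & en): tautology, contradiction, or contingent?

~en & (en & ~rdy | rdy & en)
= ~en & en
= 0

contradiction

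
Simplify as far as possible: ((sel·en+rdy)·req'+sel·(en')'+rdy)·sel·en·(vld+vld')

((sel·en+rdy)·req'+sel·(en')'+rdy)·sel·en·(vld+vld')
= ((sel·en+rdy)·req'+sel·en+rdy)·sel·en·(vld+vld')   (double negation)
= (sel·en+rdy)·sel·en·(vld+vld')   (absorption)
= sel·en·(vld+vld')   (absorption)
= sel·en   (complement / identity)

sel·en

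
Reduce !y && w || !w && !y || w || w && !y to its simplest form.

!y || w

!y && w || !w && !y || w || w && !y
= !y || w || w && !y   [distribution]
= !y || w   [absorption]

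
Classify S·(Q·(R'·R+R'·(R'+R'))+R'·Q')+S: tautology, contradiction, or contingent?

S·(Q·(R'·R+R'·(R'+R'))+R'·Q')+S
= S·(Q·(R'·R+R'·R')+R'·Q')+S   [idempotence]
= S·(Q·R'+R'·Q')+S   [distribution]
= S·R'+S   [distribution]
= S   [absorption]
This depends on S, so it is not a constant.

contingent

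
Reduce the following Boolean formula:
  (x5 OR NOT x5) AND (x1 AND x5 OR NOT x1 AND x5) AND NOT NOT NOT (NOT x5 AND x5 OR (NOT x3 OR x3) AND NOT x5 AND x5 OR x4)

x5 AND NOT x4

(x5 OR NOT x5) AND (x1 AND x5 OR NOT x1 AND x5) AND NOT NOT NOT (NOT x5 AND x5 OR (NOT x3 OR x3) AND NOT x5 AND x5 OR x4)
= (x5 OR NOT x5) AND (x1 AND x5 OR NOT x1 AND x5) AND NOT NOT NOT ((NOT x3 OR x3) AND NOT x5 AND x5 OR x4)   (complement / identity)
= (x5 OR NOT x5) AND x5 AND NOT NOT NOT ((NOT x3 OR x3) AND NOT x5 AND x5 OR x4)   (distribution)
= (x5 OR NOT x5) AND x5 AND NOT ((NOT x3 OR x3) AND NOT x5 AND x5 OR x4)   (double negation)
= (x5 OR NOT x5) AND x5 AND NOT (NOT x5 AND x5 OR x4)   (complement / identity)
= (x5 OR NOT x5) AND x5 AND NOT x4   (complement / identity)
= x5 AND NOT x4   (complement / identity)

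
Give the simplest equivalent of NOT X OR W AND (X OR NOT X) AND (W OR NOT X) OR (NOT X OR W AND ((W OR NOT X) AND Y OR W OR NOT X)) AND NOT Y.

NOT X OR W

NOT X OR W AND (X OR NOT X) AND (W OR NOT X) OR (NOT X OR W AND ((W OR NOT X) AND Y OR W OR NOT X)) AND NOT Y
= NOT X OR W AND (X OR NOT X) AND (W OR NOT X) OR (NOT X OR W AND (W OR NOT X)) AND NOT Y   — absorption
= NOT X OR W AND (W OR NOT X) OR (NOT X OR W AND (W OR NOT X)) AND NOT Y   — complement / identity
= NOT X OR W AND (W OR NOT X)   — absorption
= NOT X OR W   — absorption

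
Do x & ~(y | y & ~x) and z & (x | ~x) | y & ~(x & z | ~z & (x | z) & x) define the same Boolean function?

No

E1: x & ~(y | y & ~x)
    = x & ~y   (absorption)
E2: z & (x | ~x) | y & ~(x & z | ~z & (x | z) & x)
    = z | y & ~(x & z | ~z & (x | z) & x)   (complement / identity)
    = z | y & ~(x & z | ~z & x)   (absorption)
    = z | y & ~x   (distribution)
These differ: at x=0, y=0, z=1, E1 = 0 but E2 = 1.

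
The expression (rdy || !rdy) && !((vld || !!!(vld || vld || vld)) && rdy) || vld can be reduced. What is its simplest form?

(rdy || !rdy) && !((vld || !!!(vld || vld || vld)) && rdy) || vld
= !((vld || !!!(vld || vld || vld)) && rdy) || vld   (complement / identity)
= !((vld || !!!(vld || vld)) && rdy) || vld   (idempotence)
= !((vld || !!!vld) && rdy) || vld   (idempotence)
= !((vld || !vld) && rdy) || vld   (double negation)
= !rdy || vld   (complement / identity)

!rdy || vld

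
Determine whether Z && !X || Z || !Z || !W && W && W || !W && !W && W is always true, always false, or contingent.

always true

Z && !X || Z || !Z || !W && W && W || !W && !W && W
= Z || !Z || !W && W && W || !W && !W && W
= Z || !Z || !W && W
= Z || !Z
= true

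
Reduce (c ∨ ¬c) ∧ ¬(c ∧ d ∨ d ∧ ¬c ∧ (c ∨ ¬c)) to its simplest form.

¬d

(c ∨ ¬c) ∧ ¬(c ∧ d ∨ d ∧ ¬c ∧ (c ∨ ¬c))
= ¬(c ∧ d ∨ d ∧ ¬c ∧ (c ∨ ¬c))   — complement / identity
= ¬(c ∧ d ∨ d ∧ ¬c)   — complement / identity
= ¬d   — distribution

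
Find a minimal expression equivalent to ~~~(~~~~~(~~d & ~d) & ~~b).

~~~(~~~~~(~~d & ~d) & ~~b)
= ~~(~~~~(~~d & ~d) | ~b)   [De Morgan]
= ~~(~~(~~d & ~d) | ~b)   [double negation]
= ~(~(~~d & ~d) & b)   [De Morgan]
= ~((~d | d) & b)   [De Morgan]
= ~b   [complement / identity]

~b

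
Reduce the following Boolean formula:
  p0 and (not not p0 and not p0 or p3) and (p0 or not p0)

p0 and p3

p0 and (not not p0 and not p0 or p3) and (p0 or not p0)
= p0 and (p0 and not p0 or p3) and (p0 or not p0)
= p0 and p3 and (p0 or not p0)
= p0 and p3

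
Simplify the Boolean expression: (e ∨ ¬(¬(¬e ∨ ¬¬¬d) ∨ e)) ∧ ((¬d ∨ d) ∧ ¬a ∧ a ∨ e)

e

(e ∨ ¬(¬(¬e ∨ ¬¬¬d) ∨ e)) ∧ ((¬d ∨ d) ∧ ¬a ∧ a ∨ e)
= (e ∨ ¬(¬(¬e ∨ ¬d) ∨ e)) ∧ ((¬d ∨ d) ∧ ¬a ∧ a ∨ e)
= (e ∨ ¬(¬(¬e ∨ ¬d) ∨ e)) ∧ (¬a ∧ a ∨ e)
= (e ∨ ¬(e ∧ d ∨ e)) ∧ (¬a ∧ a ∨ e)
= (e ∨ ¬(e ∧ d ∨ e)) ∧ e
= (e ∨ ¬e) ∧ e
= e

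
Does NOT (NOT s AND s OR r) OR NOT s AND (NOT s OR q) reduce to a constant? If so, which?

no

NOT (NOT s AND s OR r) OR NOT s AND (NOT s OR q)
= NOT r OR NOT s AND (NOT s OR q)
= NOT r OR NOT s
This depends on r, s, so it is not a constant.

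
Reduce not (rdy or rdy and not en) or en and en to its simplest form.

not (rdy or rdy and not en) or en and en
= not (rdy or rdy and not en) or en   (idempotence)
= not rdy or en   (absorption)

not rdy or en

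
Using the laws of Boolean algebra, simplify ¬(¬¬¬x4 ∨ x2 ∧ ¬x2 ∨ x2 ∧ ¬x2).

x4

¬(¬¬¬x4 ∨ x2 ∧ ¬x2 ∨ x2 ∧ ¬x2)
= ¬(¬¬¬x4 ∨ x2 ∧ ¬x2)   — idempotence
= ¬¬¬¬x4   — complement / identity
= ¬¬x4   — double negation
= x4   — double negation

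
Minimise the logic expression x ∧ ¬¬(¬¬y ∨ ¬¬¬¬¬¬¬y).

x ∧ ¬¬(¬¬y ∨ ¬¬¬¬¬¬¬y)
= x ∧ ¬¬(y ∨ ¬¬¬¬¬¬¬y)   [double negation]
= x ∧ ¬¬(y ∨ ¬¬¬¬¬y)   [double negation]
= x ∧ ¬¬(y ∨ ¬¬¬y)   [double negation]
= x ∧ (y ∨ ¬¬¬y)   [double negation]
= x ∧ (y ∨ ¬y)   [double negation]
= x   [complement / identity]

x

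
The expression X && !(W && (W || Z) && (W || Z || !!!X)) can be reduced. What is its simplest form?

X && !W

X && !(W && (W || Z) && (W || Z || !!!X))
= X && !(W && (W || Z) && (W || Z || !X))   [double negation]
= X && !(W && (W || Z))   [absorption]
= X && !W   [absorption]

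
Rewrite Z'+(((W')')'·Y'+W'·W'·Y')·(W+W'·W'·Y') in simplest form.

Z'+(((W')')'·Y'+W'·W'·Y')·(W+W'·W'·Y')
= Z'+(W'·Y'+W'·W'·Y')·(W+W'·W'·Y')   — double negation
= Z'+W'·W'·Y'+W'·Y'·W   — distribution
= Z'+W'·Y'   — distribution

Z'+W'·Y'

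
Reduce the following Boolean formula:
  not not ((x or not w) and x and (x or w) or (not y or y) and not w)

x or not w

not not ((x or not w) and x and (x or w) or (not y or y) and not w)
= not not ((x or not w) and x and (x or w) or not w)   (complement / identity)
= not not ((x or not w) and x or not w)   (absorption)
= not not (x or not w)   (absorption)
= x or not w   (double negation)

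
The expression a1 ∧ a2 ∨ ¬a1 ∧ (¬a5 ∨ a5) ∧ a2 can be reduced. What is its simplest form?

a2

a1 ∧ a2 ∨ ¬a1 ∧ (¬a5 ∨ a5) ∧ a2
= a2 ∧ (a1 ∨ ¬a1 ∧ (¬a5 ∨ a5))   — distribution
= a2 ∧ (a1 ∨ ¬a1)   — complement / identity
= a2   — complement / identity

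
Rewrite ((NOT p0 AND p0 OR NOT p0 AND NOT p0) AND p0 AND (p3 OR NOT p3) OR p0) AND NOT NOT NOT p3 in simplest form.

((NOT p0 AND p0 OR NOT p0 AND NOT p0) AND p0 AND (p3 OR NOT p3) OR p0) AND NOT NOT NOT p3
= ((NOT p0 AND p0 OR NOT p0 AND NOT p0) AND p0 OR p0) AND NOT NOT NOT p3   — complement / identity
= (NOT p0 AND p0 OR p0) AND NOT NOT NOT p3   — distribution
= p0 AND NOT NOT NOT p3   — complement / identity
= p0 AND NOT p3   — double negation

p0 AND NOT p3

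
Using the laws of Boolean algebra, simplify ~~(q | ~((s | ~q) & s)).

~~(q | ~((s | ~q) & s))
= q | ~((s | ~q) & s)   — double negation
= q | ~s   — absorption

q | ~s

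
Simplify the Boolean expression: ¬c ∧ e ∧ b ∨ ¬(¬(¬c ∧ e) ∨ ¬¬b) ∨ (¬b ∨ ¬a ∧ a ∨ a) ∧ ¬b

¬c ∧ e ∧ b ∨ ¬(¬(¬c ∧ e) ∨ ¬¬b) ∨ (¬b ∨ ¬a ∧ a ∨ a) ∧ ¬b
= ¬c ∧ e ∧ b ∨ ¬c ∧ e ∧ ¬b ∨ (¬b ∨ ¬a ∧ a ∨ a) ∧ ¬b
= ¬c ∧ e ∧ b ∨ ¬c ∧ e ∧ ¬b ∨ (¬b ∨ a) ∧ ¬b
= ¬c ∧ e ∧ b ∨ ¬c ∧ e ∧ ¬b ∨ ¬b
= ¬c ∧ e ∨ ¬b

¬c ∧ e ∨ ¬b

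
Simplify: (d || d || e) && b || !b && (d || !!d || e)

(d || d || e) && b || !b && (d || !!d || e)
= (d || d || e) && b || !b && (d || d || e)
= d || d || e
= d || e

d || e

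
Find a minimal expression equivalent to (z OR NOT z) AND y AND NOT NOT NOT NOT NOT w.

y AND NOT w

(z OR NOT z) AND y AND NOT NOT NOT NOT NOT w
= y AND NOT NOT NOT NOT NOT w   (complement / identity)
= y AND NOT NOT NOT w   (double negation)
= y AND NOT w   (double negation)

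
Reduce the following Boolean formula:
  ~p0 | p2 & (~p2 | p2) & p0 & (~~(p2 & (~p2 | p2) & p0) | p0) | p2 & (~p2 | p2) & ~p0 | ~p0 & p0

~p0 | p2 & (~p2 | p2) & p0 & (~~(p2 & (~p2 | p2) & p0) | p0) | p2 & (~p2 | p2) & ~p0 | ~p0 & p0
= ~p0 | p2 & (~p2 | p2) & p0 & (p2 & (~p2 | p2) & p0 | p0) | p2 & (~p2 | p2) & ~p0 | ~p0 & p0   [double negation]
= ~p0 | p2 & (~p2 | p2) & p0 | p2 & (~p2 | p2) & ~p0 | ~p0 & p0   [absorption]
= ~p0 | p2 & (~p2 | p2) | ~p0 & p0   [distribution]
= ~p0 | p2 & (~p2 | p2)   [complement / identity]
= ~p0 | p2   [complement / identity]

~p0 | p2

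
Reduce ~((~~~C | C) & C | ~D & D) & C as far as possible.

0

~((~~~C | C) & C | ~D & D) & C
= ~((~C | C) & C | ~D & D) & C
= ~((~C | C) & C) & C
= ~C & C
= 0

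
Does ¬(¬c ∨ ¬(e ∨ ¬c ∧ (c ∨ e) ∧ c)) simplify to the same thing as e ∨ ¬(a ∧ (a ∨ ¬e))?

E1: ¬(¬c ∨ ¬(e ∨ ¬c ∧ (c ∨ e) ∧ c))
    = ¬(¬c ∨ ¬(e ∨ ¬c ∧ c))   (absorption)
    = c ∧ (e ∨ ¬c ∧ c)   (De Morgan)
    = c ∧ e   (complement / identity)
E2: e ∨ ¬(a ∧ (a ∨ ¬e))
    = e ∨ ¬a   (absorption)
These differ: at a=0, c=0, e=0, E1 = 0 but E2 = 1.

No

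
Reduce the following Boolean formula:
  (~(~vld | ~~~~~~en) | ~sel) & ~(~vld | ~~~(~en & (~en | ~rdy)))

vld & ~en

(~(~vld | ~~~~~~en) | ~sel) & ~(~vld | ~~~(~en & (~en | ~rdy)))
= (~(~vld | ~~~~en) | ~sel) & ~(~vld | ~~~(~en & (~en | ~rdy)))   — double negation
= (~(~vld | ~~~~en) | ~sel) & ~(~vld | ~~~~en)   — absorption
= ~(~vld | ~~~~en)   — absorption
= ~(~vld | ~~en)   — double negation
= vld & ~en   — De Morgan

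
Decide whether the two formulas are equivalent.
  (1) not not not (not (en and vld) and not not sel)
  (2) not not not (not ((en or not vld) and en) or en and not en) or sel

E1: not not not (not (en and vld) and not not sel)
    = not (not (en and vld) and not not sel)   [double negation]
    = en and vld or not sel   [De Morgan]
E2: not not not (not ((en or not vld) and en) or en and not en) or sel
    = not (not ((en or not vld) and en) or en and not en) or sel   [double negation]
    = not not ((en or not vld) and en) or sel   [complement / identity]
    = not not en or sel   [absorption]
    = en or sel   [double negation]
These differ: at en=0, sel=1, vld=0, E1 = 0 but E2 = 1.

No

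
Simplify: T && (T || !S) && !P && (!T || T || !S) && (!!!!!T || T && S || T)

T && (T || !S) && !P && (!T || T || !S) && (!!!!!T || T && S || T)
= T && (T || !S) && !P && (!T || T || !S) && (!!!T || T && S || T)
= T && (T || !S) && !P && (!T || T || !S) && (!!!T || T)
= T && (T || !S) && !P && (!T || T || !S) && (!T || T)
= T && !P && (!T || T || !S) && (!T || T)
= T && !P && (!T || T)
= T && !P

T && !P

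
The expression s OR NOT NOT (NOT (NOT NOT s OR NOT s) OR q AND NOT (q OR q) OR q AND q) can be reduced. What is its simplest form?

s OR q

s OR NOT NOT (NOT (NOT NOT s OR NOT s) OR q AND NOT (q OR q) OR q AND q)
= s OR NOT NOT (NOT s AND s OR q AND NOT (q OR q) OR q AND q)   (De Morgan)
= s OR NOT NOT (q AND NOT (q OR q) OR q AND q)   (complement / identity)
= s OR NOT NOT (q AND NOT q OR q AND q)   (idempotence)
= s OR NOT NOT q   (distribution)
= s OR q   (double negation)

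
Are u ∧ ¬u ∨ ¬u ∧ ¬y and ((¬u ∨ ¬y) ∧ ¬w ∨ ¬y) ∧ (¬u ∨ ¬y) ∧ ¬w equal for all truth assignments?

No

E1: u ∧ ¬u ∨ ¬u ∧ ¬y
    = ¬u ∧ ¬y   (complement / identity)
E2: ((¬u ∨ ¬y) ∧ ¬w ∨ ¬y) ∧ (¬u ∨ ¬y) ∧ ¬w
    = (¬u ∨ ¬y) ∧ ¬w   (absorption)
These differ: at u=0, w=1, y=0, E1 = 1 but E2 = 0.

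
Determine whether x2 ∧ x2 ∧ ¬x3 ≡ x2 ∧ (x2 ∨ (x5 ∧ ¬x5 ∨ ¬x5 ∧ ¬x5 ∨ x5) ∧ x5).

E1: x2 ∧ x2 ∧ ¬x3
    = x2 ∧ ¬x3   (idempotence)
E2: x2 ∧ (x2 ∨ (x5 ∧ ¬x5 ∨ ¬x5 ∧ ¬x5 ∨ x5) ∧ x5)
    = x2 ∧ (x2 ∨ (¬x5 ∨ x5) ∧ x5)   (distribution)
    = x2 ∧ (x2 ∨ x5)   (complement / identity)
    = x2   (absorption)
These differ: at x2=1, x3=1, x5=1, E1 = 0 but E2 = 1.

No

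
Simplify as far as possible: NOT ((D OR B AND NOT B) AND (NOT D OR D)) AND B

NOT ((D OR B AND NOT B) AND (NOT D OR D)) AND B
= NOT (D OR B AND NOT B) AND B
= NOT D AND B

NOT D AND B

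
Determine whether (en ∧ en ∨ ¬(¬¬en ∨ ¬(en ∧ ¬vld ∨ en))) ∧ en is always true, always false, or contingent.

contingent

(en ∧ en ∨ ¬(¬¬en ∨ ¬(en ∧ ¬vld ∨ en))) ∧ en
= (en ∧ en ∨ ¬en ∧ (en ∧ ¬vld ∨ en)) ∧ en
= (en ∧ en ∨ ¬en ∧ en) ∧ en
= en ∧ en
= en
This depends on en, so it is not a constant.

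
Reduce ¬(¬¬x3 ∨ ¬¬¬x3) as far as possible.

¬(¬¬x3 ∨ ¬¬¬x3)
= ¬(¬¬x3 ∨ ¬x3)   — double negation
= ¬x3 ∧ x3   — De Morgan
= False   — complement

False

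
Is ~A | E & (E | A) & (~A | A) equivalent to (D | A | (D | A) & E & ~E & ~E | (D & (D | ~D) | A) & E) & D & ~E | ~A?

No

E1: ~A | E & (E | A) & (~A | A)
    = ~A | E & (~A | A)   — absorption
    = ~A | E   — complement / identity
E2: (D | A | (D | A) & E & ~E & ~E | (D & (D | ~D) | A) & E) & D & ~E | ~A
    = (D | A | (D | A) & E & ~E | (D & (D | ~D) | A) & E) & D & ~E | ~A   — idempotence
    = (D | A | (D | A) & E & ~E | (D | A) & E) & D & ~E | ~A   — complement / identity
    = (D | A | (D | A) & E) & D & ~E | ~A   — absorption
    = (D | A) & D & ~E | ~A   — absorption
    = D & ~E | ~A   — absorption
These differ: at A=1, D=0, E=1, E1 = 1 but E2 = 0.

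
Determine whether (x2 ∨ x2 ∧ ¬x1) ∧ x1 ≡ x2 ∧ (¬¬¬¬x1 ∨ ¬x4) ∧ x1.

Yes

E1: (x2 ∨ x2 ∧ ¬x1) ∧ x1
    = x2 ∧ x1   [absorption]
E2: x2 ∧ (¬¬¬¬x1 ∨ ¬x4) ∧ x1
    = x2 ∧ (¬¬x1 ∨ ¬x4) ∧ x1   [double negation]
    = x2 ∧ (x1 ∨ ¬x4) ∧ x1   [double negation]
    = x2 ∧ x1   [absorption]
Both reduce to x2 ∧ x1, so they are equivalent.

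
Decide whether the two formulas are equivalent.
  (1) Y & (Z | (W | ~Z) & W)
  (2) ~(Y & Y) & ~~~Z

No

E1: Y & (Z | (W | ~Z) & W)
    = Y & (Z | W)   [absorption]
E2: ~(Y & Y) & ~~~Z
    = ~Y & ~~~Z   [idempotence]
    = ~Y & ~Z   [double negation]
These differ: at W=1, Y=0, Z=0, E1 = 0 but E2 = 1.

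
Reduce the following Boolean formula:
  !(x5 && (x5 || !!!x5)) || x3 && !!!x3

!(x5 && (x5 || !!!x5)) || x3 && !!!x3
= !(x5 && (x5 || !x5)) || x3 && !!!x3   (double negation)
= !x5 || x3 && !!!x3   (complement / identity)
= !x5 || x3 && !x3   (double negation)
= !x5   (complement / identity)

!x5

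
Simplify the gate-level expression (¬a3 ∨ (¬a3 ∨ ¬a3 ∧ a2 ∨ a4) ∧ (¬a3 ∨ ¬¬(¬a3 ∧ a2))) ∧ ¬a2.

¬a3 ∧ ¬a2

(¬a3 ∨ (¬a3 ∨ ¬a3 ∧ a2 ∨ a4) ∧ (¬a3 ∨ ¬¬(¬a3 ∧ a2))) ∧ ¬a2
= (¬a3 ∨ (¬a3 ∨ ¬a3 ∧ a2 ∨ a4) ∧ (¬a3 ∨ ¬a3 ∧ a2)) ∧ ¬a2   [double negation]
= (¬a3 ∨ ¬a3 ∨ ¬a3 ∧ a2) ∧ ¬a2   [absorption]
= (¬a3 ∨ ¬a3) ∧ ¬a2   [absorption]
= ¬a3 ∧ ¬a2   [idempotence]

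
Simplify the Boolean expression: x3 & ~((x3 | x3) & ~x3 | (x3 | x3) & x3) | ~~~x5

x3 & ~((x3 | x3) & ~x3 | (x3 | x3) & x3) | ~~~x5
= x3 & ~((x3 | x3) & ~x3 | (x3 | x3) & x3) | ~x5   (double negation)
= x3 & ~(x3 | x3) | ~x5   (distribution)
= x3 & ~x3 | ~x5   (idempotence)
= ~x5   (complement / identity)

~x5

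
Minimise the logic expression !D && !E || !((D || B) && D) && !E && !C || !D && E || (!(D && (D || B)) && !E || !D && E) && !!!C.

!D && !E || !((D || B) && D) && !E && !C || !D && E || (!(D && (D || B)) && !E || !D && E) && !!!C
= !D && !E || !((D || B) && D) && !E && !C || !D && E || (!D && !E || !D && E) && !!!C   [absorption]
= !D && !E || !D && !E && !C || !D && E || (!D && !E || !D && E) && !!!C   [absorption]
= !D && !E || !D && !E && !C || !D && E || (!D && !E || !D && E) && !C   [double negation]
= !D && !E || !D && E || (!D && !E || !D && E) && !C   [absorption]
= !D && !E || !D && E   [absorption]
= !D   [distribution]

!D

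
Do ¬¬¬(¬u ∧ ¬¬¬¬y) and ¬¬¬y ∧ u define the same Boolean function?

No

E1: ¬¬¬(¬u ∧ ¬¬¬¬y)
    = ¬¬¬(¬u ∧ ¬¬y)   (double negation)
    = ¬(¬u ∧ ¬¬y)   (double negation)
    = u ∨ ¬y   (De Morgan)
E2: ¬¬¬y ∧ u
    = ¬y ∧ u   (double negation)
These differ: at u=0, y=0, E1 = 1 but E2 = 0.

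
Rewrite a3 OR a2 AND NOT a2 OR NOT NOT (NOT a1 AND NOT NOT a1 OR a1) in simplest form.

a3 OR a2 AND NOT a2 OR NOT NOT (NOT a1 AND NOT NOT a1 OR a1)
= a3 OR NOT NOT (NOT a1 AND NOT NOT a1 OR a1)   [complement / identity]
= a3 OR NOT NOT (NOT a1 AND a1 OR a1)   [double negation]
= a3 OR NOT NOT a1   [complement / identity]
= a3 OR a1   [double negation]

a3 OR a1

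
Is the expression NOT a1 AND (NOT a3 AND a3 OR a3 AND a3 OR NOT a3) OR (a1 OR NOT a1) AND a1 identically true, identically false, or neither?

NOT a1 AND (NOT a3 AND a3 OR a3 AND a3 OR NOT a3) OR (a1 OR NOT a1) AND a1
= NOT a1 AND (a3 OR NOT a3) OR (a1 OR NOT a1) AND a1   (distribution)
= NOT a1 OR (a1 OR NOT a1) AND a1   (complement / identity)
= NOT a1 OR a1   (complement / identity)
= TRUE   (complement)

identically true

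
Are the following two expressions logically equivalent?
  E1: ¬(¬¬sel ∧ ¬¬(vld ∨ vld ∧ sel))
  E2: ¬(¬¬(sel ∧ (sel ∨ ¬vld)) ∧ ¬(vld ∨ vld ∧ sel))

No

E1: ¬(¬¬sel ∧ ¬¬(vld ∨ vld ∧ sel))
    = ¬(¬¬sel ∧ ¬¬vld)
    = ¬sel ∨ ¬vld
E2: ¬(¬¬(sel ∧ (sel ∨ ¬vld)) ∧ ¬(vld ∨ vld ∧ sel))
    = ¬(¬¬(sel ∧ (sel ∨ ¬vld)) ∧ ¬vld)
    = ¬(¬¬sel ∧ ¬vld)
    = ¬sel ∨ vld
These differ: at sel=1, vld=0, E1 = 1 but E2 = 0.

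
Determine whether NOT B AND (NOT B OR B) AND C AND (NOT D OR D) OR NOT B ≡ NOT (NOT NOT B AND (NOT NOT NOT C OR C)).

E1: NOT B AND (NOT B OR B) AND C AND (NOT D OR D) OR NOT B
    = NOT B AND (NOT B OR B) AND C OR NOT B   — complement / identity
    = NOT B AND C OR NOT B   — complement / identity
    = NOT B   — absorption
E2: NOT (NOT NOT B AND (NOT NOT NOT C OR C))
    = NOT (NOT NOT B AND (NOT C OR C))   — double negation
    = NOT (B AND (NOT C OR C))   — double negation
    = NOT B   — complement / identity
Both reduce to NOT B, so they are equivalent.

Yes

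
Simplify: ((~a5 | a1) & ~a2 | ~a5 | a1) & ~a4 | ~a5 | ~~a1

((~a5 | a1) & ~a2 | ~a5 | a1) & ~a4 | ~a5 | ~~a1
= (~a5 | a1) & ~a4 | ~a5 | ~~a1   — absorption
= (~a5 | a1) & ~a4 | ~a5 | a1   — double negation
= ~a5 | a1   — absorption

~a5 | a1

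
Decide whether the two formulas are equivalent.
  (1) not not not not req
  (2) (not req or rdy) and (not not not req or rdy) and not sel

E1: not not not not req
    = not not req   — double negation
    = req   — double negation
E2: (not req or rdy) and (not not not req or rdy) and not sel
    = (not req or rdy) and (not req or rdy) and not sel   — double negation
    = (not req or rdy) and not sel   — idempotence
These differ: at rdy=0, req=0, sel=0, E1 = 0 but E2 = 1.

No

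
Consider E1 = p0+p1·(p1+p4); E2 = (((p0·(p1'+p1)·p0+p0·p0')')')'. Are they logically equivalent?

E1: p0+p1·(p1+p4)
    = p0+p1
E2: (((p0·(p1'+p1)·p0+p0·p0')')')'
    = (((p0·p0+p0·p0')')')'
    = ((p0')')'
    = p0'
These differ: at p0=1, p1=0, p4=0, E1 = 1 but E2 = 0.

No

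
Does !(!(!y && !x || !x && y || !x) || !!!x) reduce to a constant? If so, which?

yes, False

!(!(!y && !x || !x && y || !x) || !!!x)
= !(!(!x || !x) || !!!x)   [distribution]
= !(!!x || !!!x)   [idempotence]
= !(!!x || !x)   [double negation]
= !x && x   [De Morgan]
= false   [complement]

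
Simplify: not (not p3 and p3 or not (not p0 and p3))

not (not p3 and p3 or not (not p0 and p3))
= not not (not p0 and p3)   — complement / identity
= not p0 and p3   — double negation

not p0 and p3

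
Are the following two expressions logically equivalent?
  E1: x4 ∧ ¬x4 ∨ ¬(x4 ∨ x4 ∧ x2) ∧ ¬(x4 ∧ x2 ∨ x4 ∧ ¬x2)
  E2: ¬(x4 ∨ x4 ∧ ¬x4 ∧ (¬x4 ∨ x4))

E1: x4 ∧ ¬x4 ∨ ¬(x4 ∨ x4 ∧ x2) ∧ ¬(x4 ∧ x2 ∨ x4 ∧ ¬x2)
    = x4 ∧ ¬x4 ∨ ¬x4 ∧ ¬(x4 ∧ x2 ∨ x4 ∧ ¬x2)
    = x4 ∧ ¬x4 ∨ ¬x4 ∧ ¬x4
    = ¬x4
E2: ¬(x4 ∨ x4 ∧ ¬x4 ∧ (¬x4 ∨ x4))
    = ¬(x4 ∨ x4 ∧ ¬x4)
    = ¬x4
Both reduce to ¬x4, so they are equivalent.

Yes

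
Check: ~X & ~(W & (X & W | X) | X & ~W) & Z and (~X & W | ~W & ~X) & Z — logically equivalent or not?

Yes

E1: ~X & ~(W & (X & W | X) | X & ~W) & Z
    = ~X & ~(W & X | X & ~W) & Z   — absorption
    = ~X & ~X & Z   — distribution
    = ~X & Z   — idempotence
E2: (~X & W | ~W & ~X) & Z
    = ~X & Z   — distribution
Both reduce to ~X & Z, so they are equivalent.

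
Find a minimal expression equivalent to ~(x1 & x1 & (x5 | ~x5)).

~x1

~(x1 & x1 & (x5 | ~x5))
= ~(x1 & x1)   [complement / identity]
= ~x1   [idempotence]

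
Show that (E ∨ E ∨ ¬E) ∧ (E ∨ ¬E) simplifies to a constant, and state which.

(E ∨ E ∨ ¬E) ∧ (E ∨ ¬E)
= E ∨ (E ∨ ¬E) ∧ ¬E   (distribution)
= E ∨ ¬E   (complement / identity)
= True   (complement)

True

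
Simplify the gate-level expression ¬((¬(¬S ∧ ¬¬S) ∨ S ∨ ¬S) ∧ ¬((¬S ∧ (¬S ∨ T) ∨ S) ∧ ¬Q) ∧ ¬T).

¬((¬(¬S ∧ ¬¬S) ∨ S ∨ ¬S) ∧ ¬((¬S ∧ (¬S ∨ T) ∨ S) ∧ ¬Q) ∧ ¬T)
= ¬((S ∨ ¬S ∨ S ∨ ¬S) ∧ ¬((¬S ∧ (¬S ∨ T) ∨ S) ∧ ¬Q) ∧ ¬T)   — De Morgan
= ¬((S ∨ ¬S) ∧ ¬((¬S ∧ (¬S ∨ T) ∨ S) ∧ ¬Q) ∧ ¬T)   — idempotence
= ¬(¬((¬S ∧ (¬S ∨ T) ∨ S) ∧ ¬Q) ∧ ¬T)   — complement / identity
= ¬(¬((¬S ∨ S) ∧ ¬Q) ∧ ¬T)   — absorption
= (¬S ∨ S) ∧ ¬Q ∨ T   — De Morgan
= ¬Q ∨ T   — complement / identity

¬Q ∨ T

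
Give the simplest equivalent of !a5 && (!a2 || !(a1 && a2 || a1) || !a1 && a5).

!a5 && (!a2 || !a1)

!a5 && (!a2 || !(a1 && a2 || a1) || !a1 && a5)
= !a5 && (!a2 || !a1 || !a1 && a5)   — absorption
= !a5 && (!a2 || !a1)   — absorption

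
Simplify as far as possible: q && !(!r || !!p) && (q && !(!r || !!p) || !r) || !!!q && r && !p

r && !p

q && !(!r || !!p) && (q && !(!r || !!p) || !r) || !!!q && r && !p
= q && !(!r || !!p) && (q && !(!r || !!p) || !r) || !q && r && !p
= q && !(!r || !!p) || !q && r && !p
= q && r && !p || !q && r && !p
= r && !p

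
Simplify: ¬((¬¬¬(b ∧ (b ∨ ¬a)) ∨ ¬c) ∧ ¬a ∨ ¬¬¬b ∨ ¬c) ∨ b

¬((¬¬¬(b ∧ (b ∨ ¬a)) ∨ ¬c) ∧ ¬a ∨ ¬¬¬b ∨ ¬c) ∨ b
= ¬((¬¬¬b ∨ ¬c) ∧ ¬a ∨ ¬¬¬b ∨ ¬c) ∨ b   [absorption]
= ¬(¬¬¬b ∨ ¬c) ∨ b   [absorption]
= ¬(¬b ∨ ¬c) ∨ b   [double negation]
= b ∧ c ∨ b   [De Morgan]
= b   [absorption]

b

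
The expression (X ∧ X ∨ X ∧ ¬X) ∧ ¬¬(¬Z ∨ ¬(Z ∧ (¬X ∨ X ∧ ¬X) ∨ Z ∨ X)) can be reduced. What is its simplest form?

(X ∧ X ∨ X ∧ ¬X) ∧ ¬¬(¬Z ∨ ¬(Z ∧ (¬X ∨ X ∧ ¬X) ∨ Z ∨ X))
= (X ∧ X ∨ X ∧ ¬X) ∧ ¬(Z ∧ (Z ∧ (¬X ∨ X ∧ ¬X) ∨ Z ∨ X))   — De Morgan
= X ∧ ¬(Z ∧ (Z ∧ (¬X ∨ X ∧ ¬X) ∨ Z ∨ X))   — distribution
= X ∧ ¬(Z ∧ (Z ∧ ¬X ∨ Z ∨ X))   — complement / identity
= X ∧ ¬(Z ∧ (Z ∨ X))   — absorption
= X ∧ ¬Z   — absorption

X ∧ ¬Z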